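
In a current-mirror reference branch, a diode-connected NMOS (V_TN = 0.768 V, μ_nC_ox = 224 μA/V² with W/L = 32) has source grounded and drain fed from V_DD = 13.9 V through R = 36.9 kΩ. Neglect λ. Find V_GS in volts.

V_GS = 1.08 V

With gate tied to drain, V_GS = V_DS ≥ V_GS − V_TN, so the device is in saturation.
k_n = μ_nC_ox · (W/L) = 7.168 mA/V².
KCL at the drain: ½ k_n (V_GS − V_TN)² = (V_DD − V_GS)/R.
Let x = V_GS − 0.768. Then 132 x² + x − 13.13 = 0, giving x = 0.311 V (positive root), so V_GS = 1.08 V.
I_D = (V_DD − V_GS)/R = (13.9 − 1.08) / 36.9 = 0.347 mA.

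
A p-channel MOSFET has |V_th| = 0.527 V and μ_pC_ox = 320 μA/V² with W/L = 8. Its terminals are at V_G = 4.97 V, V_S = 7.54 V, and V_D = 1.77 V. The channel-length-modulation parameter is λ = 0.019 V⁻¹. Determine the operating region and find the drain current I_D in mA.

Saturation; I_D = 5.93 mA

V_SG = V_S − V_G = 7.54 − 4.97 = 2.57 V; V_SD = V_S − V_D = 7.54 − 1.77 = 5.77 V.
k_p = μ_pC_ox · (W/L) = 2.56 mA/V².
V_ov = V_SG − |V_th| = 2.57 − 0.527 = 2.04 V.
Since V_SD = 5.77 V ≥ V_ov = 2.04 V, the device is in saturation.
I_D = ½ k_p V_ov² (1 + λ V_SD) = 0.5 × 2.56 × 2.04² × (1 + 0.019 × 5.77) = 5.93 mA.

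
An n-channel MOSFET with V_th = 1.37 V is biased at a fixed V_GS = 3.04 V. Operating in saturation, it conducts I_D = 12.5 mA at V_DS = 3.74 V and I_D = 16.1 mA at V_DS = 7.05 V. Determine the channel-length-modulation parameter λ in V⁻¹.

With V_GS fixed, I_D ∝ (1 + λ V_DS) in saturation, so I_D2/I_D1 = (1 + λ V_DS2)/(1 + λ V_DS1).
16.1/12.5 = 1.288 = (1 + 7.05 λ)/(1 + 3.74 λ).
Solving: λ (I_D1 V_DS2 − I_D2 V_DS1) = I_D2 − I_D1, so λ = (16.1 − 12.5) / (12.5 × 7.05 − 16.1 × 3.74) = 3.6 / 27.9 = 0.129 V⁻¹.

λ = 0.129 V⁻¹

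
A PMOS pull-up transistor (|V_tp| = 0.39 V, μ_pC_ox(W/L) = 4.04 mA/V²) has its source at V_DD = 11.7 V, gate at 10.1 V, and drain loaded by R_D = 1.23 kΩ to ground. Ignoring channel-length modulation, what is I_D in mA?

I_D = 2.96 mA

V_SG = V_DD − V_G = 11.7 − 10.1 = 1.6 V, so V_ov = 1.6 − 0.39 = 1.21 V.
Assume saturation: I_D = ½ k_p V_ov² = 0.5 × 4.04 × 1.21² = 2.96 mA, giving V_SD = V_DD − I_D R_D = 11.7 − 2.96 × 1.23 = 8.06 V.
V_SD = 8.06 V ≥ V_ov = 1.21 V, confirming saturation.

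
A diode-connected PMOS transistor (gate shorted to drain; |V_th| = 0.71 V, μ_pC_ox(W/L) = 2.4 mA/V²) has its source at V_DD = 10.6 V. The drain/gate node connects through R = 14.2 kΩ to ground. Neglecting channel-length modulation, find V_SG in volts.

V_SG = 1.44 V

With gate tied to drain, V_SG = V_SD ≥ V_SG − |V_th|, so the device is in saturation.
KCL at the drain: ½ k_p (V_SG − |V_th|)² = (V_DD − V_SG)/R.
Let x = V_SG − 0.71. Then 17 x² + x − 9.89 = 0, giving x = 0.733 V (positive root), so V_SG = 1.44 V.
I_D = (V_DD − V_SG)/R = (10.6 − 1.44) / 14.2 = 0.645 mA.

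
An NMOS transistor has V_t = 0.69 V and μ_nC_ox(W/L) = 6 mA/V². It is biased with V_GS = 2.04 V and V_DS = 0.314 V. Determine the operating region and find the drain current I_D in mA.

V_ov = V_GS − V_t = 2.04 − 0.69 = 1.35 V.
Since V_DS = 0.314 V < V_ov = 1.35 V, the device is in the triode region.
I_D = k_n [V_ov · V_DS − ½ V_DS²] = 6 × [1.35 × 0.314 − 0.5 × 0.314²] = 2.25 mA.

Triode; I_D = 2.25 mA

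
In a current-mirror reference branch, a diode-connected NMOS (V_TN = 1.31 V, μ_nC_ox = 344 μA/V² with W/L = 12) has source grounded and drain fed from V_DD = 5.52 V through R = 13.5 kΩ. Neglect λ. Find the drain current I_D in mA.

I_D = 0.284 mA

With gate tied to drain, V_GS = V_DS ≥ V_GS − V_TN, so the device is in saturation.
k_n = μ_nC_ox · (W/L) = 4.128 mA/V².
KCL at the drain: ½ k_n (V_GS − V_TN)² = (V_DD − V_GS)/R.
Let x = V_GS − 1.31. Then 27.9 x² + x − 4.21 = 0, giving x = 0.371 V (positive root), so V_GS = 1.68 V.
I_D = (V_DD − V_GS)/R = (5.52 − 1.68) / 13.5 = 0.284 mA.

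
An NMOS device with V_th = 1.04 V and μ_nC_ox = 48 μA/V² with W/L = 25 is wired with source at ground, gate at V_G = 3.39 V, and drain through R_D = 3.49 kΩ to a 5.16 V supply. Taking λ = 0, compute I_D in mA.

V_GS = V_G = 3.39 V, so V_ov = 3.39 − 1.04 = 2.35 V.
k_n = μ_nC_ox · (W/L) = 1.2 mA/V².
Assume saturation: I_D = ½ k_n V_ov² = 0.5 × 1.2 × 2.35² = 3.31 mA, giving V_DS = V_DD − I_D R_D = 5.16 − 3.31 × 3.49 = -6.4 V.
But -6.4 V < V_ov = 2.35 V, so the device is actually in triode.
In triode I_D = k_n[V_ov V_DS − ½ V_DS²] and I_D = (V_DD − V_DS)/R_D. Equating: 2.09 V_DS² − 10.84 V_DS + 5.16 = 0, giving V_DS = 0.53 V (the root below V_ov).
I_D = (5.16 − 0.53) / 3.49 = 1.33 mA.

I_D = 1.33 mA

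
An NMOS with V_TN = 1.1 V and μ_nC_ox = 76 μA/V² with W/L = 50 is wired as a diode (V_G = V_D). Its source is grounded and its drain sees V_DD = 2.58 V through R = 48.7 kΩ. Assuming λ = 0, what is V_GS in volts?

With gate tied to drain, V_GS = V_DS ≥ V_GS − V_TN, so the device is in saturation.
k_n = μ_nC_ox · (W/L) = 3.8 mA/V².
KCL at the drain: ½ k_n (V_GS − V_TN)² = (V_DD − V_GS)/R.
Let x = V_GS − 1.1. Then 92.5 x² + x − 1.48 = 0, giving x = 0.121 V (positive root), so V_GS = 1.22 V.
I_D = (V_DD − V_GS)/R = (2.58 − 1.22) / 48.7 = 0.0279 mA.

V_GS = 1.22 V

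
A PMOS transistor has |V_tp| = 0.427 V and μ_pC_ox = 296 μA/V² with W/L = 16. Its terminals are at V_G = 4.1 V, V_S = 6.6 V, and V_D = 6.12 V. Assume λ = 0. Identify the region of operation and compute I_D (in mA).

Triode; I_D = 4.17 mA

V_SG = V_S − V_G = 6.6 − 4.1 = 2.5 V; V_SD = V_S − V_D = 6.6 − 6.12 = 0.48 V.
k_p = μ_pC_ox · (W/L) = 4.736 mA/V².
V_ov = V_SG − |V_tp| = 2.5 − 0.427 = 2.07 V.
Since V_SD = 0.48 V < V_ov = 2.07 V, the device is in the triode region.
I_D = k_p [V_ov · V_SD − ½ V_SD²] = 4.736 × [2.07 × 0.48 − 0.5 × 0.48²] = 4.17 mA.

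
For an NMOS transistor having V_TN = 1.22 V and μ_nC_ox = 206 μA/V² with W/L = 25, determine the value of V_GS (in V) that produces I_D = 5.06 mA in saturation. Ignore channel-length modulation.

k_n = μ_nC_ox · (W/L) = 5.15 mA/V².
In saturation I_D = ½ k_n (V_GS − V_TN)², so V_GS − V_TN = √(2 I_D / k_n) = √(2 × 5.06 / 5.15) = 1.4 V.
V_GS = 1.22 + 1.4 = 2.62 V.

V_GS = 2.62 V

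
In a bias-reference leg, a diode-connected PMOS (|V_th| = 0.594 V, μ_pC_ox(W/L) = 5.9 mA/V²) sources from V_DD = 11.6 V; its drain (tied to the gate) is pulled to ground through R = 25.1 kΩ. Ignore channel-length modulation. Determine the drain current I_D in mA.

I_D = 0.423 mA

With gate tied to drain, V_SG = V_SD ≥ V_SG − |V_th|, so the device is in saturation.
KCL at the drain: ½ k_p (V_SG − |V_th|)² = (V_DD − V_SG)/R.
Let x = V_SG − 0.594. Then 74 x² + x − 11.01 = 0, giving x = 0.379 V (positive root), so V_SG = 0.973 V.
I_D = (V_DD − V_SG)/R = (11.6 − 0.973) / 25.1 = 0.423 mA.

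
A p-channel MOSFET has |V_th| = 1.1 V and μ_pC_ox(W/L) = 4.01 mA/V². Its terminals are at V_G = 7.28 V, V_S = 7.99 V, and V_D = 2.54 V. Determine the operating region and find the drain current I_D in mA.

V_SG = V_S − V_G = 7.99 − 7.28 = 0.71 V; V_SD = V_S − V_D = 7.99 − 2.54 = 5.45 V.
V_SG = 0.71 V < |V_th| = 1.1 V, so the transistor is in cutoff.

Cutoff; I_D = 0 mA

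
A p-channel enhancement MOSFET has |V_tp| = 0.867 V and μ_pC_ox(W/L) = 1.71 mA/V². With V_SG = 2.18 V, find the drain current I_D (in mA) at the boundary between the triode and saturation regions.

At the boundary V_SD = V_ov = V_SG − |V_tp| = 2.18 − 0.867 = 1.31 V.
I_D = ½ k_p V_ov² = 0.5 × 1.71 × 1.31² = 1.47 mA.

I_D = 1.47 mA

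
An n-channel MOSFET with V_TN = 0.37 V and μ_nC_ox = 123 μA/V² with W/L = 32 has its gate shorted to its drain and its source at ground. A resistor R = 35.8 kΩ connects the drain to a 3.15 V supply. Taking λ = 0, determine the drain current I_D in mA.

I_D = 0.0723 mA

With gate tied to drain, V_GS = V_DS ≥ V_GS − V_TN, so the device is in saturation.
k_n = μ_nC_ox · (W/L) = 3.936 mA/V².
KCL at the drain: ½ k_n (V_GS − V_TN)² = (V_DD − V_GS)/R.
Let x = V_GS − 0.37. Then 70.5 x² + x − 2.78 = 0, giving x = 0.192 V (positive root), so V_GS = 0.562 V.
I_D = (V_DD − V_GS)/R = (3.15 − 0.562) / 35.8 = 0.0723 mA.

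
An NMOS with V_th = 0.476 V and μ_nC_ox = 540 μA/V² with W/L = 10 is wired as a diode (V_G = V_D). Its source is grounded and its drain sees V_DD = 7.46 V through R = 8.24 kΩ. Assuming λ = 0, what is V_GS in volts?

With gate tied to drain, V_GS = V_DS ≥ V_GS − V_th, so the device is in saturation.
k_n = μ_nC_ox · (W/L) = 5.4 mA/V².
KCL at the drain: ½ k_n (V_GS − V_th)² = (V_DD − V_GS)/R.
Let x = V_GS − 0.476. Then 22.2 x² + x − 6.984 = 0, giving x = 0.538 V (positive root), so V_GS = 1.01 V.
I_D = (V_DD − V_GS)/R = (7.46 − 1.01) / 8.24 = 0.782 mA.

V_GS = 1.01 V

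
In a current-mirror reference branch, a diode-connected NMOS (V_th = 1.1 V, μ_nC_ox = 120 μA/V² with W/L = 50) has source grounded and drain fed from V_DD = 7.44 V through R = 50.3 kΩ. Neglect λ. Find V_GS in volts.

With gate tied to drain, V_GS = V_DS ≥ V_GS − V_th, so the device is in saturation.
k_n = μ_nC_ox · (W/L) = 6 mA/V².
KCL at the drain: ½ k_n (V_GS − V_th)² = (V_DD − V_GS)/R.
Let x = V_GS − 1.1. Then 151 x² + x − 6.34 = 0, giving x = 0.202 V (positive root), so V_GS = 1.3 V.
I_D = (V_DD − V_GS)/R = (7.44 − 1.3) / 50.3 = 0.122 mA.

V_GS = 1.30 V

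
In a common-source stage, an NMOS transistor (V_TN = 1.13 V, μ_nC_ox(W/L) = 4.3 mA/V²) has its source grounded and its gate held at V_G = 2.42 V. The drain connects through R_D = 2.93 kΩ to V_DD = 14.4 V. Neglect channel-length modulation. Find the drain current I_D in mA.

V_GS = V_G = 2.42 V, so V_ov = 2.42 − 1.13 = 1.29 V.
Assume saturation: I_D = ½ k_n V_ov² = 0.5 × 4.3 × 1.29² = 3.58 mA, giving V_DS = V_DD − I_D R_D = 14.4 − 3.58 × 2.93 = 3.92 V.
V_DS = 3.92 V ≥ V_ov = 1.29 V, confirming saturation.

I_D = 3.58 mA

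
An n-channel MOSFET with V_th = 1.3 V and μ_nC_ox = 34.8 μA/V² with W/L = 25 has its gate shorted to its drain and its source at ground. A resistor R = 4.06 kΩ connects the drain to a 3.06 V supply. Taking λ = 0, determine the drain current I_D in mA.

I_D = 0.248 mA

With gate tied to drain, V_GS = V_DS ≥ V_GS − V_th, so the device is in saturation.
k_n = μ_nC_ox · (W/L) = 0.87 mA/V².
KCL at the drain: ½ k_n (V_GS − V_th)² = (V_DD − V_GS)/R.
Let x = V_GS − 1.3. Then 1.77 x² + x − 1.76 = 0, giving x = 0.755 V (positive root), so V_GS = 2.05 V.
I_D = (V_DD − V_GS)/R = (3.06 − 2.05) / 4.06 = 0.248 mA.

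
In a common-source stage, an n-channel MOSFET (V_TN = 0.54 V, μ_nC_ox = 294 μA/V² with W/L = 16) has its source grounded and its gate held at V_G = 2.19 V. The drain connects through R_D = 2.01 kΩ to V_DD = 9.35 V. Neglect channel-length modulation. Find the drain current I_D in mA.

V_GS = V_G = 2.19 V, so V_ov = 2.19 − 0.54 = 1.65 V.
k_n = μ_nC_ox · (W/L) = 4.704 mA/V².
Assume saturation: I_D = ½ k_n V_ov² = 0.5 × 4.704 × 1.65² = 6.4 mA, giving V_DS = V_DD − I_D R_D = 9.35 − 6.4 × 2.01 = -3.52 V.
But -3.52 V < V_ov = 1.65 V, so the device is actually in triode.
In triode I_D = k_n[V_ov V_DS − ½ V_DS²] and I_D = (V_DD − V_DS)/R_D. Equating: 4.73 V_DS² − 16.6 V_DS + 9.35 = 0, giving V_DS = 0.705 V (the root below V_ov).
I_D = (9.35 − 0.705) / 2.01 = 4.3 mA.

I_D = 4.30 mA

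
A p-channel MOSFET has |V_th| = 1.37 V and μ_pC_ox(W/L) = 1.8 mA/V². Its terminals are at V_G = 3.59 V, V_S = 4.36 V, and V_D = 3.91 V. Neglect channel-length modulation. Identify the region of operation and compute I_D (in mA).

V_SG = V_S − V_G = 4.36 − 3.59 = 0.77 V; V_SD = V_S − V_D = 4.36 − 3.91 = 0.45 V.
V_SG = 0.77 V < |V_th| = 1.37 V, so the transistor is in cutoff.

Cutoff; I_D = 0 mA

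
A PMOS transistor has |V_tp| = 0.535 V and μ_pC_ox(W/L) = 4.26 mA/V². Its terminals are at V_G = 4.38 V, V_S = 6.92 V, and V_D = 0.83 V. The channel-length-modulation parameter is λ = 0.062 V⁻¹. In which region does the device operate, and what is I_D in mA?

Saturation; I_D = 11.8 mA

V_SG = V_S − V_G = 6.92 − 4.38 = 2.54 V; V_SD = V_S − V_D = 6.92 − 0.83 = 6.09 V.
V_ov = V_SG − |V_tp| = 2.54 − 0.535 = 2 V.
Since V_SD = 6.09 V ≥ V_ov = 2 V, the device is in saturation.
I_D = ½ k_p V_ov² (1 + λ V_SD) = 0.5 × 4.26 × 2² × (1 + 0.062 × 6.09) = 11.8 mA.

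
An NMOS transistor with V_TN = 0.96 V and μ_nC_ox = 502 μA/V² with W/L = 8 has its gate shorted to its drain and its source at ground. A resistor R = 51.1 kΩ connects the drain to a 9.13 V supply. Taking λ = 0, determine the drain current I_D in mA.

With gate tied to drain, V_GS = V_DS ≥ V_GS − V_TN, so the device is in saturation.
k_n = μ_nC_ox · (W/L) = 4.016 mA/V².
KCL at the drain: ½ k_n (V_GS − V_TN)² = (V_DD − V_GS)/R.
Let x = V_GS − 0.96. Then 103 x² + x − 8.17 = 0, giving x = 0.277 V (positive root), so V_GS = 1.24 V.
I_D = (V_DD − V_GS)/R = (9.13 − 1.24) / 51.1 = 0.154 mA.

I_D = 0.154 mA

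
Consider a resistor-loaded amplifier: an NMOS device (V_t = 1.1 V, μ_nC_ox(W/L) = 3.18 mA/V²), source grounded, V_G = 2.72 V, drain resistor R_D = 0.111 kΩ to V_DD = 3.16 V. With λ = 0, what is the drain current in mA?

I_D = 4.17 mA

V_GS = V_G = 2.72 V, so V_ov = 2.72 − 1.1 = 1.62 V.
Assume saturation: I_D = ½ k_n V_ov² = 0.5 × 3.18 × 1.62² = 4.17 mA, giving V_DS = V_DD − I_D R_D = 3.16 − 4.17 × 0.111 = 2.7 V.
V_DS = 2.7 V ≥ V_ov = 1.62 V, confirming saturation.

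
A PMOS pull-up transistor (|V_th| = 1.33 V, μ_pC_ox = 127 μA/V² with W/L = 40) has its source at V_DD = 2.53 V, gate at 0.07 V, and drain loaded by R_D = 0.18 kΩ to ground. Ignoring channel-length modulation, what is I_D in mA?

I_D = 3.24 mA

V_SG = V_DD − V_G = 2.53 − 0.07 = 2.46 V, so V_ov = 2.46 − 1.33 = 1.13 V.
k_p = μ_pC_ox · (W/L) = 5.08 mA/V².
Assume saturation: I_D = ½ k_p V_ov² = 0.5 × 5.08 × 1.13² = 3.24 mA, giving V_SD = V_DD − I_D R_D = 2.53 − 3.24 × 0.18 = 1.95 V.
V_SD = 1.95 V ≥ V_ov = 1.13 V, confirming saturation.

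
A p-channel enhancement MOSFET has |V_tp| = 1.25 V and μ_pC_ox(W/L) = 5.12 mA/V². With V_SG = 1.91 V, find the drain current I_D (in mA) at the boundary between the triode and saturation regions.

At the boundary V_SD = V_ov = V_SG − |V_tp| = 1.91 − 1.25 = 0.66 V.
I_D = ½ k_p V_ov² = 0.5 × 5.12 × 0.66² = 1.12 mA.

I_D = 1.12 mA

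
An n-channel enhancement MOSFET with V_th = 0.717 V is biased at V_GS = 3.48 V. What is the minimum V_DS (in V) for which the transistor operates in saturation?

The boundary between triode and saturation is V_DS = V_GS − V_th = V_ov.
V_ov = 3.48 − 0.717 = 2.76 V.

V_DS,sat = 2.76 V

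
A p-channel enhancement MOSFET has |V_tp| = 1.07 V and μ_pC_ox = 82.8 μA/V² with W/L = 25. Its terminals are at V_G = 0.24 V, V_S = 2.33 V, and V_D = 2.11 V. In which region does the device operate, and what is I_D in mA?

Triode; I_D = 0.414 mA

V_SG = V_S − V_G = 2.33 − 0.24 = 2.09 V; V_SD = V_S − V_D = 2.33 − 2.11 = 0.22 V.
k_p = μ_pC_ox · (W/L) = 2.07 mA/V².
V_ov = V_SG − |V_tp| = 2.09 − 1.07 = 1.02 V.
Since V_SD = 0.22 V < V_ov = 1.02 V, the device is in the triode region.
I_D = k_p [V_ov · V_SD − ½ V_SD²] = 2.07 × [1.02 × 0.22 − 0.5 × 0.22²] = 0.414 mA.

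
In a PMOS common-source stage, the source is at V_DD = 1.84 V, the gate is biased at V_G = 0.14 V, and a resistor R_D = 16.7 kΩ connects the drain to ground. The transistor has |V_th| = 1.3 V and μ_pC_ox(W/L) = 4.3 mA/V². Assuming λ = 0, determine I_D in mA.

I_D = 0.106 mA

V_SG = V_DD − V_G = 1.84 − 0.14 = 1.7 V, so V_ov = 1.7 − 1.3 = 0.4 V.
Assume saturation: I_D = ½ k_p V_ov² = 0.5 × 4.3 × 0.4² = 0.344 mA, giving V_SD = V_DD − I_D R_D = 1.84 − 0.344 × 16.7 = -3.9 V.
But -3.9 V < V_ov = 0.4 V, so the device is actually in triode.
In triode I_D = k_p[V_ov V_SD − ½ V_SD²] and I_D = (V_DD − V_SD)/R_D. Equating: 35.9 V_SD² − 29.72 V_SD + 1.84 = 0, giving V_SD = 0.0674 V (the root below V_ov).
I_D = (1.84 − 0.0674) / 16.7 = 0.106 mA.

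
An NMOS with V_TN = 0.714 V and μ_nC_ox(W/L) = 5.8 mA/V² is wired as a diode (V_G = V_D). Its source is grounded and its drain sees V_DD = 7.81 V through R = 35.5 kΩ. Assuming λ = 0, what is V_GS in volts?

With gate tied to drain, V_GS = V_DS ≥ V_GS − V_TN, so the device is in saturation.
KCL at the drain: ½ k_n (V_GS − V_TN)² = (V_DD − V_GS)/R.
Let x = V_GS − 0.714. Then 103 x² + x − 7.096 = 0, giving x = 0.258 V (positive root), so V_GS = 0.972 V.
I_D = (V_DD − V_GS)/R = (7.81 − 0.972) / 35.5 = 0.193 mA.

V_GS = 0.972 V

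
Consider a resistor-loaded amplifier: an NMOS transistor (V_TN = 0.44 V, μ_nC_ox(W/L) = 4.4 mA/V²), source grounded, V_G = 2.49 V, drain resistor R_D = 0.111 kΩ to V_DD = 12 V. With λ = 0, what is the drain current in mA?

I_D = 9.25 mA

V_GS = V_G = 2.49 V, so V_ov = 2.49 − 0.44 = 2.05 V.
Assume saturation: I_D = ½ k_n V_ov² = 0.5 × 4.4 × 2.05² = 9.25 mA, giving V_DS = V_DD − I_D R_D = 12 − 9.25 × 0.111 = 11 V.
V_DS = 11 V ≥ V_ov = 2.05 V, confirming saturation.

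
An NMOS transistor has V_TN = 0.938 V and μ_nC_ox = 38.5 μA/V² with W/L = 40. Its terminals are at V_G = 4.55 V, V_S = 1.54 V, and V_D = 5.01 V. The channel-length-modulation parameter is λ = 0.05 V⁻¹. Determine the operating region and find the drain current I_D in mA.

Saturation; I_D = 3.88 mA

V_GS = V_G − V_S = 4.55 − 1.54 = 3.01 V; V_DS = V_D − V_S = 5.01 − 1.54 = 3.47 V.
k_n = μ_nC_ox · (W/L) = 1.54 mA/V².
V_ov = V_GS − V_TN = 3.01 − 0.938 = 2.07 V.
Since V_DS = 3.47 V ≥ V_ov = 2.07 V, the device is in saturation.
I_D = ½ k_n V_ov² (1 + λ V_DS) = 0.5 × 1.54 × 2.07² × (1 + 0.05 × 3.47) = 3.88 mA.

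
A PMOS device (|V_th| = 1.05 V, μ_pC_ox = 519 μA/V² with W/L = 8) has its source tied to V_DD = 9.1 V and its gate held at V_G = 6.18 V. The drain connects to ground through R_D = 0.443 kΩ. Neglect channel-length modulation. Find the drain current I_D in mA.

V_SG = V_DD − V_G = 9.1 − 6.18 = 2.92 V, so V_ov = 2.92 − 1.05 = 1.87 V.
k_p = μ_pC_ox · (W/L) = 4.152 mA/V².
Assume saturation: I_D = ½ k_p V_ov² = 0.5 × 4.152 × 1.87² = 7.26 mA, giving V_SD = V_DD − I_D R_D = 9.1 − 7.26 × 0.443 = 5.88 V.
V_SD = 5.88 V ≥ V_ov = 1.87 V, confirming saturation.

I_D = 7.26 mA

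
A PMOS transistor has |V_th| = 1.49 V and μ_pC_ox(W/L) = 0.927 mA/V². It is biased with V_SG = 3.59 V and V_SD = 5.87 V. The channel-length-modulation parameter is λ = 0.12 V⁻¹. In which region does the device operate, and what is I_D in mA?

Saturation; I_D = 3.48 mA

V_ov = V_SG − |V_th| = 3.59 − 1.49 = 2.1 V.
Since V_SD = 5.87 V ≥ V_ov = 2.1 V, the device is in saturation.
I_D = ½ k_p V_ov² (1 + λ V_SD) = 0.5 × 0.927 × 2.1² × (1 + 0.12 × 5.87) = 3.48 mA.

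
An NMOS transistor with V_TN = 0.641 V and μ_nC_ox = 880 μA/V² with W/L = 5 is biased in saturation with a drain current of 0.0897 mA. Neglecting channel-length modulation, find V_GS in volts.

V_GS = 0.843 V

k_n = μ_nC_ox · (W/L) = 4.4 mA/V².
In saturation I_D = ½ k_n (V_GS − V_TN)², so V_GS − V_TN = √(2 I_D / k_n) = √(2 × 0.0897 / 4.4) = 0.202 V.
V_GS = 0.641 + 0.202 = 0.843 V.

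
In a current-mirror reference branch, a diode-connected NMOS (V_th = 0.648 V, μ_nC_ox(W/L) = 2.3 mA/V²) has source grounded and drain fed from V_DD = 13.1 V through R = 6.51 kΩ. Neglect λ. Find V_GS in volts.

With gate tied to drain, V_GS = V_DS ≥ V_GS − V_th, so the device is in saturation.
KCL at the drain: ½ k_n (V_GS − V_th)² = (V_DD − V_GS)/R.
Let x = V_GS − 0.648. Then 7.49 x² + x − 12.45 = 0, giving x = 1.22 V (positive root), so V_GS = 1.87 V.
I_D = (V_DD − V_GS)/R = (13.1 − 1.87) / 6.51 = 1.72 mA.

V_GS = 1.87 V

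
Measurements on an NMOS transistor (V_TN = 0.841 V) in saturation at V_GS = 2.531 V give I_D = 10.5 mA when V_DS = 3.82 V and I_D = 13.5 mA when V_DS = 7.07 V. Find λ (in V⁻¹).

λ = 0.132 V⁻¹

With V_GS fixed, I_D ∝ (1 + λ V_DS) in saturation, so I_D2/I_D1 = (1 + λ V_DS2)/(1 + λ V_DS1).
13.5/10.5 = 1.286 = (1 + 7.07 λ)/(1 + 3.82 λ).
Solving: λ (I_D1 V_DS2 − I_D2 V_DS1) = I_D2 − I_D1, so λ = (13.5 − 10.5) / (10.5 × 7.07 − 13.5 × 3.82) = 3 / 22.7 = 0.132 V⁻¹.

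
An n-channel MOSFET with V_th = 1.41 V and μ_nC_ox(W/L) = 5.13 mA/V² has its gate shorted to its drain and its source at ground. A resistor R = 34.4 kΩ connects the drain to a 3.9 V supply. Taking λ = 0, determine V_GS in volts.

With gate tied to drain, V_GS = V_DS ≥ V_GS − V_th, so the device is in saturation.
KCL at the drain: ½ k_n (V_GS − V_th)² = (V_DD − V_GS)/R.
Let x = V_GS − 1.41. Then 88.2 x² + x − 2.49 = 0, giving x = 0.162 V (positive root), so V_GS = 1.57 V.
I_D = (V_DD − V_GS)/R = (3.9 − 1.57) / 34.4 = 0.0677 mA.

V_GS = 1.57 V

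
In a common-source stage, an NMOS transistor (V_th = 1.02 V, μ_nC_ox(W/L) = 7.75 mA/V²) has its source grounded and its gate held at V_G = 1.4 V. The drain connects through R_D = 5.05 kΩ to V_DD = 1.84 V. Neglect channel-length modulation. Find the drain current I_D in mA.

V_GS = V_G = 1.4 V, so V_ov = 1.4 − 1.02 = 0.38 V.
Assume saturation: I_D = ½ k_n V_ov² = 0.5 × 7.75 × 0.38² = 0.56 mA, giving V_DS = V_DD − I_D R_D = 1.84 − 0.56 × 5.05 = -0.986 V.
But -0.986 V < V_ov = 0.38 V, so the device is actually in triode.
In triode I_D = k_n[V_ov V_DS − ½ V_DS²] and I_D = (V_DD − V_DS)/R_D. Equating: 19.6 V_DS² − 15.87 V_DS + 1.84 = 0, giving V_DS = 0.14 V (the root below V_ov).
I_D = (1.84 − 0.14) / 5.05 = 0.337 mA.

I_D = 0.337 mA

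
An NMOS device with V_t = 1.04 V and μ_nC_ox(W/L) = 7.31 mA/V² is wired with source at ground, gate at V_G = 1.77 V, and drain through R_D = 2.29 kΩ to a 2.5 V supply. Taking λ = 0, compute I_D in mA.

I_D = 0.996 mA

V_GS = V_G = 1.77 V, so V_ov = 1.77 − 1.04 = 0.73 V.
Assume saturation: I_D = ½ k_n V_ov² = 0.5 × 7.31 × 0.73² = 1.95 mA, giving V_DS = V_DD − I_D R_D = 2.5 − 1.95 × 2.29 = -1.96 V.
But -1.96 V < V_ov = 0.73 V, so the device is actually in triode.
In triode I_D = k_n[V_ov V_DS − ½ V_DS²] and I_D = (V_DD − V_DS)/R_D. Equating: 8.37 V_DS² − 13.22 V_DS + 2.5 = 0, giving V_DS = 0.22 V (the root below V_ov).
I_D = (2.5 − 0.22) / 2.29 = 0.996 mA.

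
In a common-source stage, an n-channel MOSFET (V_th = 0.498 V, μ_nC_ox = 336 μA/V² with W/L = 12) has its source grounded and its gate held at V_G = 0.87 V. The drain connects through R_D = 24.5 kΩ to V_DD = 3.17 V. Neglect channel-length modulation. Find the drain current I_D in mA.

V_GS = V_G = 0.87 V, so V_ov = 0.87 − 0.498 = 0.372 V.
k_n = μ_nC_ox · (W/L) = 4.032 mA/V².
Assume saturation: I_D = ½ k_n V_ov² = 0.5 × 4.032 × 0.372² = 0.279 mA, giving V_DS = V_DD − I_D R_D = 3.17 − 0.279 × 24.5 = -3.67 V.
But -3.67 V < V_ov = 0.372 V, so the device is actually in triode.
In triode I_D = k_n[V_ov V_DS − ½ V_DS²] and I_D = (V_DD − V_DS)/R_D. Equating: 49.4 V_DS² − 37.75 V_DS + 3.17 = 0, giving V_DS = 0.0961 V (the root below V_ov).
I_D = (3.17 − 0.0961) / 24.5 = 0.125 mA.

I_D = 0.125 mA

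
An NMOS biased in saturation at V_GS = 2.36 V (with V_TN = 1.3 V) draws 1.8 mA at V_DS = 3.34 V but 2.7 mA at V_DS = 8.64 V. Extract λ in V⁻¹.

With V_GS fixed, I_D ∝ (1 + λ V_DS) in saturation, so I_D2/I_D1 = (1 + λ V_DS2)/(1 + λ V_DS1).
2.7/1.8 = 1.5 = (1 + 8.64 λ)/(1 + 3.34 λ).
Solving: λ (I_D1 V_DS2 − I_D2 V_DS1) = I_D2 − I_D1, so λ = (2.7 − 1.8) / (1.8 × 8.64 − 2.7 × 3.34) = 0.9 / 6.53 = 0.138 V⁻¹.

λ = 0.138 V⁻¹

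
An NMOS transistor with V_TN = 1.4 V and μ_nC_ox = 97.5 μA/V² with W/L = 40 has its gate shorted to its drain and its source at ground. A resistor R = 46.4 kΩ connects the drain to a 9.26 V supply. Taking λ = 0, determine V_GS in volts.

V_GS = 1.69 V

With gate tied to drain, V_GS = V_DS ≥ V_GS − V_TN, so the device is in saturation.
k_n = μ_nC_ox · (W/L) = 3.9 mA/V².
KCL at the drain: ½ k_n (V_GS − V_TN)² = (V_DD − V_GS)/R.
Let x = V_GS − 1.4. Then 90.5 x² + x − 7.86 = 0, giving x = 0.289 V (positive root), so V_GS = 1.69 V.
I_D = (V_DD − V_GS)/R = (9.26 − 1.69) / 46.4 = 0.163 mA.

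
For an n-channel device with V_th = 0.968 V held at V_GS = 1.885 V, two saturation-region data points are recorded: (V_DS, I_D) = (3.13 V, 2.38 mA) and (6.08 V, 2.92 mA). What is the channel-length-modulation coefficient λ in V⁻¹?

With V_GS fixed, I_D ∝ (1 + λ V_DS) in saturation, so I_D2/I_D1 = (1 + λ V_DS2)/(1 + λ V_DS1).
2.92/2.38 = 1.227 = (1 + 6.08 λ)/(1 + 3.13 λ).
Solving: λ (I_D1 V_DS2 − I_D2 V_DS1) = I_D2 − I_D1, so λ = (2.92 − 2.38) / (2.38 × 6.08 − 2.92 × 3.13) = 0.54 / 5.33 = 0.101 V⁻¹.

λ = 0.101 V⁻¹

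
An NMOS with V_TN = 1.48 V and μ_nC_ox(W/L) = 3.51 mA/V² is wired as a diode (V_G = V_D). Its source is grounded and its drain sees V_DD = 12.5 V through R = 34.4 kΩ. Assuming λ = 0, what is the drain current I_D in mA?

I_D = 0.308 mA

With gate tied to drain, V_GS = V_DS ≥ V_GS − V_TN, so the device is in saturation.
KCL at the drain: ½ k_n (V_GS − V_TN)² = (V_DD − V_GS)/R.
Let x = V_GS − 1.48. Then 60.4 x² + x − 11.02 = 0, giving x = 0.419 V (positive root), so V_GS = 1.9 V.
I_D = (V_DD − V_GS)/R = (12.5 − 1.9) / 34.4 = 0.308 mA.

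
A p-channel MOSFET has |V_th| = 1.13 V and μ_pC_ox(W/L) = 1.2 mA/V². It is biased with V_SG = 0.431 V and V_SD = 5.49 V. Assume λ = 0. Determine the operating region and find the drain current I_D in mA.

V_SG = 0.431 V < |V_th| = 1.13 V, so the transistor is in cutoff.

Cutoff; I_D = 0 mA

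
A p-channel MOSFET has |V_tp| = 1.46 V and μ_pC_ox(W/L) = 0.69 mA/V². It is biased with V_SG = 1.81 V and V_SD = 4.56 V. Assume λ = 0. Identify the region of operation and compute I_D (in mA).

V_ov = V_SG − |V_tp| = 1.81 − 1.46 = 0.35 V.
Since V_SD = 4.56 V ≥ V_ov = 0.35 V, the device is in saturation.
I_D = ½ k_p V_ov² = 0.5 × 0.69 × 0.35² = 0.0423 mA.

Saturation; I_D = 0.0423 mA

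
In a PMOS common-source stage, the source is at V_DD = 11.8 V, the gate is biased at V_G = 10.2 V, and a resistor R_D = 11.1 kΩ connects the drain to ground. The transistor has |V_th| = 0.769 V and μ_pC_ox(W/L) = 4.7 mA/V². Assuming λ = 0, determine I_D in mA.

I_D = 1.03 mA

V_SG = V_DD − V_G = 11.8 − 10.2 = 1.6 V, so V_ov = 1.6 − 0.769 = 0.831 V.
Assume saturation: I_D = ½ k_p V_ov² = 0.5 × 4.7 × 0.831² = 1.62 mA, giving V_SD = V_DD − I_D R_D = 11.8 − 1.62 × 11.1 = -6.21 V.
But -6.21 V < V_ov = 0.831 V, so the device is actually in triode.
In triode I_D = k_p[V_ov V_SD − ½ V_SD²] and I_D = (V_DD − V_SD)/R_D. Equating: 26.1 V_SD² − 44.35 V_SD + 11.8 = 0, giving V_SD = 0.33 V (the root below V_ov).
I_D = (11.8 − 0.33) / 11.1 = 1.03 mA.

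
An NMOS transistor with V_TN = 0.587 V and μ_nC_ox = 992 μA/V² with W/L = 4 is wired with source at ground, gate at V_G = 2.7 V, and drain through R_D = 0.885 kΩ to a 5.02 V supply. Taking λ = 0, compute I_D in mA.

V_GS = V_G = 2.7 V, so V_ov = 2.7 − 0.587 = 2.11 V.
k_n = μ_nC_ox · (W/L) = 3.968 mA/V².
Assume saturation: I_D = ½ k_n V_ov² = 0.5 × 3.968 × 2.11² = 8.86 mA, giving V_DS = V_DD − I_D R_D = 5.02 − 8.86 × 0.885 = -2.82 V.
But -2.82 V < V_ov = 2.11 V, so the device is actually in triode.
In triode I_D = k_n[V_ov V_DS − ½ V_DS²] and I_D = (V_DD − V_DS)/R_D. Equating: 1.76 V_DS² − 8.42 V_DS + 5.02 = 0, giving V_DS = 0.698 V (the root below V_ov).
I_D = (5.02 − 0.698) / 0.885 = 4.88 mA.

I_D = 4.88 mA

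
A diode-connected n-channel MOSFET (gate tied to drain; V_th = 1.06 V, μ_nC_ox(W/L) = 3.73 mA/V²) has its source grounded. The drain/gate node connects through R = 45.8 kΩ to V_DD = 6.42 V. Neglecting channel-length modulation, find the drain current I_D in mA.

I_D = 0.112 mA

With gate tied to drain, V_GS = V_DS ≥ V_GS − V_th, so the device is in saturation.
KCL at the drain: ½ k_n (V_GS − V_th)² = (V_DD − V_GS)/R.
Let x = V_GS − 1.06. Then 85.4 x² + x − 5.36 = 0, giving x = 0.245 V (positive root), so V_GS = 1.3 V.
I_D = (V_DD − V_GS)/R = (6.42 − 1.3) / 45.8 = 0.112 mA.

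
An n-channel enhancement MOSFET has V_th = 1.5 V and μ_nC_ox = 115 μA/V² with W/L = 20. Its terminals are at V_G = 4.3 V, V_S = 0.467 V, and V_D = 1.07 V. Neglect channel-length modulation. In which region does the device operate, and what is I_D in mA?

Triode; I_D = 2.82 mA

V_GS = V_G − V_S = 4.3 − 0.467 = 3.83 V; V_DS = V_D − V_S = 1.07 − 0.467 = 0.603 V.
k_n = μ_nC_ox · (W/L) = 2.3 mA/V².
V_ov = V_GS − V_th = 3.83 − 1.5 = 2.33 V.
Since V_DS = 0.603 V < V_ov = 2.33 V, the device is in the triode region.
I_D = k_n [V_ov · V_DS − ½ V_DS²] = 2.3 × [2.33 × 0.603 − 0.5 × 0.603²] = 2.82 mA.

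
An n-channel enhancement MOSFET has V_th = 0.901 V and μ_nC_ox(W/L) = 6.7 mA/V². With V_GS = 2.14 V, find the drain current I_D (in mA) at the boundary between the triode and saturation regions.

At the boundary V_DS = V_ov = V_GS − V_th = 2.14 − 0.901 = 1.24 V.
I_D = ½ k_n V_ov² = 0.5 × 6.7 × 1.24² = 5.14 mA.

I_D = 5.14 mA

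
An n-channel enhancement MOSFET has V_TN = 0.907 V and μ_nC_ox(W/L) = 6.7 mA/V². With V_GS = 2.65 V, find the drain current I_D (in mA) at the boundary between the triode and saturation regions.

At the boundary V_DS = V_ov = V_GS − V_TN = 2.65 − 0.907 = 1.74 V.
I_D = ½ k_n V_ov² = 0.5 × 6.7 × 1.74² = 10.2 mA.

I_D = 10.2 mA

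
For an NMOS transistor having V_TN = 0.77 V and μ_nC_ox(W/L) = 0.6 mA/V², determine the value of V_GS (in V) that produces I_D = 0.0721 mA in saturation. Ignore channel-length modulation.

In saturation I_D = ½ k_n (V_GS − V_TN)², so V_GS − V_TN = √(2 I_D / k_n) = √(2 × 0.0721 / 0.6) = 0.49 V.
V_GS = 0.77 + 0.49 = 1.26 V.

V_GS = 1.26 V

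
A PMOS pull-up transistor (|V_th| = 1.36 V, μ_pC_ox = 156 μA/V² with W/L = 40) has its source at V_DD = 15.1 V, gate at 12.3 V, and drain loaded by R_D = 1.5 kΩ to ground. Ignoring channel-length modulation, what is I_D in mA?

V_SG = V_DD − V_G = 15.1 − 12.3 = 2.8 V, so V_ov = 2.8 − 1.36 = 1.44 V.
k_p = μ_pC_ox · (W/L) = 6.24 mA/V².
Assume saturation: I_D = ½ k_p V_ov² = 0.5 × 6.24 × 1.44² = 6.47 mA, giving V_SD = V_DD − I_D R_D = 15.1 − 6.47 × 1.5 = 5.4 V.
V_SD = 5.4 V ≥ V_ov = 1.44 V, confirming saturation.

I_D = 6.47 mA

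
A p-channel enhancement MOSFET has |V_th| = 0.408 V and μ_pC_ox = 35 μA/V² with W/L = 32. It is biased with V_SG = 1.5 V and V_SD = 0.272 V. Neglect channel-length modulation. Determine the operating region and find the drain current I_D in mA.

k_p = μ_pC_ox · (W/L) = 1.12 mA/V².
V_ov = V_SG − |V_th| = 1.5 − 0.408 = 1.09 V.
Since V_SD = 0.272 V < V_ov = 1.09 V, the device is in the triode region.
I_D = k_p [V_ov · V_SD − ½ V_SD²] = 1.12 × [1.09 × 0.272 − 0.5 × 0.272²] = 0.291 mA.

Triode; I_D = 0.291 mA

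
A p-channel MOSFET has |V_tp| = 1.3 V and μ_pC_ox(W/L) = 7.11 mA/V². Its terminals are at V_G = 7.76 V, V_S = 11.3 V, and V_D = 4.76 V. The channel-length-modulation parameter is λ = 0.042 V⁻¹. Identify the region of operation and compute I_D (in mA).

V_SG = V_S − V_G = 11.3 − 7.76 = 3.54 V; V_SD = V_S − V_D = 11.3 − 4.76 = 6.54 V.
V_ov = V_SG − |V_tp| = 3.54 − 1.3 = 2.24 V.
Since V_SD = 6.54 V ≥ V_ov = 2.24 V, the device is in saturation.
I_D = ½ k_p V_ov² (1 + λ V_SD) = 0.5 × 7.11 × 2.24² × (1 + 0.042 × 6.54) = 22.7 mA.

Saturation; I_D = 22.7 mA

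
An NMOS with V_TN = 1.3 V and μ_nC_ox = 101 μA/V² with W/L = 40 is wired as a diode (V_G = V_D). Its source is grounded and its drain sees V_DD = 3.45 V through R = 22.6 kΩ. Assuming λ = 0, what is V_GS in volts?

With gate tied to drain, V_GS = V_DS ≥ V_GS − V_TN, so the device is in saturation.
k_n = μ_nC_ox · (W/L) = 4.04 mA/V².
KCL at the drain: ½ k_n (V_GS − V_TN)² = (V_DD − V_GS)/R.
Let x = V_GS − 1.3. Then 45.7 x² + x − 2.15 = 0, giving x = 0.206 V (positive root), so V_GS = 1.51 V.
I_D = (V_DD − V_GS)/R = (3.45 − 1.51) / 22.6 = 0.086 mA.

V_GS = 1.51 V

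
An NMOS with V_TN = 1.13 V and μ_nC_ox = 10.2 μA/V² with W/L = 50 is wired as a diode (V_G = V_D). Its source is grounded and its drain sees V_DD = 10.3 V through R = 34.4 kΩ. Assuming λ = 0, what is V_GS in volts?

V_GS = 2.10 V

With gate tied to drain, V_GS = V_DS ≥ V_GS − V_TN, so the device is in saturation.
k_n = μ_nC_ox · (W/L) = 0.51 mA/V².
KCL at the drain: ½ k_n (V_GS − V_TN)² = (V_DD − V_GS)/R.
Let x = V_GS − 1.13. Then 8.77 x² + x − 9.17 = 0, giving x = 0.967 V (positive root), so V_GS = 2.1 V.
I_D = (V_DD − V_GS)/R = (10.3 − 2.1) / 34.4 = 0.238 mA.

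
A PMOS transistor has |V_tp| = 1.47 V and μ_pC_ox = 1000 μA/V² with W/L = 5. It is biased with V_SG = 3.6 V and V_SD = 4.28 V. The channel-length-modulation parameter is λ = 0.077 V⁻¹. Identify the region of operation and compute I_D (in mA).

Saturation; I_D = 15.1 mA

k_p = μ_pC_ox · (W/L) = 5 mA/V².
V_ov = V_SG − |V_tp| = 3.6 − 1.47 = 2.13 V.
Since V_SD = 4.28 V ≥ V_ov = 2.13 V, the device is in saturation.
I_D = ½ k_p V_ov² (1 + λ V_SD) = 0.5 × 5 × 2.13² × (1 + 0.077 × 4.28) = 15.1 mA.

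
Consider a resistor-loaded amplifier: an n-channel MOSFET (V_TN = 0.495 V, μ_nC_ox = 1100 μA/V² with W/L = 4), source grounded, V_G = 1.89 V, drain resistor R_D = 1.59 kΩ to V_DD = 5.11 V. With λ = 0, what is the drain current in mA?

I_D = 2.84 mA

V_GS = V_G = 1.89 V, so V_ov = 1.89 − 0.495 = 1.4 V.
k_n = μ_nC_ox · (W/L) = 4.4 mA/V².
Assume saturation: I_D = ½ k_n V_ov² = 0.5 × 4.4 × 1.4² = 4.28 mA, giving V_DS = V_DD − I_D R_D = 5.11 − 4.28 × 1.59 = -1.7 V.
But -1.7 V < V_ov = 1.4 V, so the device is actually in triode.
In triode I_D = k_n[V_ov V_DS − ½ V_DS²] and I_D = (V_DD − V_DS)/R_D. Equating: 3.5 V_DS² − 10.76 V_DS + 5.11 = 0, giving V_DS = 0.587 V (the root below V_ov).
I_D = (5.11 − 0.587) / 1.59 = 2.84 mA.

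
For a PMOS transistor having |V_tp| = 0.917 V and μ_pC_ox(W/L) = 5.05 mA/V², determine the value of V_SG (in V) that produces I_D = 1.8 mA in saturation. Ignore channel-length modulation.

V_SG = 1.76 V

In saturation I_D = ½ k_p (V_SG − |V_tp|)², so V_SG − |V_tp| = √(2 I_D / k_p) = √(2 × 1.8 / 5.05) = 0.844 V.
V_SG = 0.917 + 0.844 = 1.76 V.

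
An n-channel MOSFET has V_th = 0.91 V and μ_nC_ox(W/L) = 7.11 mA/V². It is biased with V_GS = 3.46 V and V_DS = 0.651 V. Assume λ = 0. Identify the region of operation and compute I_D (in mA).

V_ov = V_GS − V_th = 3.46 − 0.91 = 2.55 V.
Since V_DS = 0.651 V < V_ov = 2.55 V, the device is in the triode region.
I_D = k_n [V_ov · V_DS − ½ V_DS²] = 7.11 × [2.55 × 0.651 − 0.5 × 0.651²] = 10.3 mA.

Triode; I_D = 10.3 mA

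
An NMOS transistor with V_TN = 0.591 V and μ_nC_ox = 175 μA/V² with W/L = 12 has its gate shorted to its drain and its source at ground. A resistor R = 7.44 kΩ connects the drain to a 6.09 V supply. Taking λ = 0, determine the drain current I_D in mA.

With gate tied to drain, V_GS = V_DS ≥ V_GS − V_TN, so the device is in saturation.
k_n = μ_nC_ox · (W/L) = 2.1 mA/V².
KCL at the drain: ½ k_n (V_GS − V_TN)² = (V_DD − V_GS)/R.
Let x = V_GS − 0.591. Then 7.81 x² + x − 5.499 = 0, giving x = 0.777 V (positive root), so V_GS = 1.37 V.
I_D = (V_DD − V_GS)/R = (6.09 − 1.37) / 7.44 = 0.635 mA.

I_D = 0.635 mA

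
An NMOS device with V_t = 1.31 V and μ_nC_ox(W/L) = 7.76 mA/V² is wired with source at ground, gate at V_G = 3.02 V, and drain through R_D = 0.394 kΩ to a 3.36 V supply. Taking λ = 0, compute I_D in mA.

I_D = 6.90 mA

V_GS = V_G = 3.02 V, so V_ov = 3.02 − 1.31 = 1.71 V.
Assume saturation: I_D = ½ k_n V_ov² = 0.5 × 7.76 × 1.71² = 11.3 mA, giving V_DS = V_DD − I_D R_D = 3.36 − 11.3 × 0.394 = -1.11 V.
But -1.11 V < V_ov = 1.71 V, so the device is actually in triode.
In triode I_D = k_n[V_ov V_DS − ½ V_DS²] and I_D = (V_DD − V_DS)/R_D. Equating: 1.53 V_DS² − 6.228 V_DS + 3.36 = 0, giving V_DS = 0.64 V (the root below V_ov).
I_D = (3.36 − 0.64) / 0.394 = 6.9 mA.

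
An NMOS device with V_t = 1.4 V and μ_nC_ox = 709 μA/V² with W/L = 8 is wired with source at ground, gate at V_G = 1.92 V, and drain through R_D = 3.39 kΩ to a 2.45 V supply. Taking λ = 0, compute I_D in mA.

V_GS = V_G = 1.92 V, so V_ov = 1.92 − 1.4 = 0.52 V.
k_n = μ_nC_ox · (W/L) = 5.672 mA/V².
Assume saturation: I_D = ½ k_n V_ov² = 0.5 × 5.672 × 0.52² = 0.767 mA, giving V_DS = V_DD − I_D R_D = 2.45 − 0.767 × 3.39 = -0.15 V.
But -0.15 V < V_ov = 0.52 V, so the device is actually in triode.
In triode I_D = k_n[V_ov V_DS − ½ V_DS²] and I_D = (V_DD − V_DS)/R_D. Equating: 9.61 V_DS² − 11 V_DS + 2.45 = 0, giving V_DS = 0.303 V (the root below V_ov).
I_D = (2.45 − 0.303) / 3.39 = 0.633 mA.

I_D = 0.633 mA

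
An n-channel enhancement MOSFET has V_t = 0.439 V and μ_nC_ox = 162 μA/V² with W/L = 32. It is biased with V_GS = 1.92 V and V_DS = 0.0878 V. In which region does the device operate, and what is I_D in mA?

Triode; I_D = 0.654 mA

k_n = μ_nC_ox · (W/L) = 5.184 mA/V².
V_ov = V_GS − V_t = 1.92 − 0.439 = 1.48 V.
Since V_DS = 0.0878 V < V_ov = 1.48 V, the device is in the triode region.
I_D = k_n [V_ov · V_DS − ½ V_DS²] = 5.184 × [1.48 × 0.0878 − 0.5 × 0.0878²] = 0.654 mA.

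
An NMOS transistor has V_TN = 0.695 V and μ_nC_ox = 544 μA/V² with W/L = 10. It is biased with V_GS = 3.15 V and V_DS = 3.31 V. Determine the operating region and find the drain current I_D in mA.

Saturation; I_D = 16.4 mA

k_n = μ_nC_ox · (W/L) = 5.44 mA/V².
V_ov = V_GS − V_TN = 3.15 − 0.695 = 2.46 V.
Since V_DS = 3.31 V ≥ V_ov = 2.46 V, the device is in saturation.
I_D = ½ k_n V_ov² = 0.5 × 5.44 × 2.46² = 16.4 mA.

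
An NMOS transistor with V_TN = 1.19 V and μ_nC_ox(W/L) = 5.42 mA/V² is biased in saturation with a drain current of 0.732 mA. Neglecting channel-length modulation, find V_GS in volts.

In saturation I_D = ½ k_n (V_GS − V_TN)², so V_GS − V_TN = √(2 I_D / k_n) = √(2 × 0.732 / 5.42) = 0.52 V.
V_GS = 1.19 + 0.52 = 1.71 V.

V_GS = 1.71 V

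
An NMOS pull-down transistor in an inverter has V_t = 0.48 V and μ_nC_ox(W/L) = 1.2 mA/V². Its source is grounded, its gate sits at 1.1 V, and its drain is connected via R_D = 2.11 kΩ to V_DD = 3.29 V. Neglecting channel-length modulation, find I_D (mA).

V_GS = V_G = 1.1 V, so V_ov = 1.1 − 0.48 = 0.62 V.
Assume saturation: I_D = ½ k_n V_ov² = 0.5 × 1.2 × 0.62² = 0.231 mA, giving V_DS = V_DD − I_D R_D = 3.29 − 0.231 × 2.11 = 2.8 V.
V_DS = 2.8 V ≥ V_ov = 0.62 V, confirming saturation.

I_D = 0.231 mA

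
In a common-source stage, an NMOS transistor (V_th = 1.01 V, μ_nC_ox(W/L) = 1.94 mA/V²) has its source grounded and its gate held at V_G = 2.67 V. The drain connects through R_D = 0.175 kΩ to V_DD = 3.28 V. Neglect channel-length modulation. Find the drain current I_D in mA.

V_GS = V_G = 2.67 V, so V_ov = 2.67 − 1.01 = 1.66 V.
Assume saturation: I_D = ½ k_n V_ov² = 0.5 × 1.94 × 1.66² = 2.67 mA, giving V_DS = V_DD − I_D R_D = 3.28 − 2.67 × 0.175 = 2.81 V.
V_DS = 2.81 V ≥ V_ov = 1.66 V, confirming saturation.

I_D = 2.67 mA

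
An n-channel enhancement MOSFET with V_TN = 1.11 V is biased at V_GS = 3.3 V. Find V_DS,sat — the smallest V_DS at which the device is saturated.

V_DS,sat = 2.19 V

The boundary between triode and saturation is V_DS = V_GS − V_TN = V_ov.
V_ov = 3.3 − 1.11 = 2.19 V.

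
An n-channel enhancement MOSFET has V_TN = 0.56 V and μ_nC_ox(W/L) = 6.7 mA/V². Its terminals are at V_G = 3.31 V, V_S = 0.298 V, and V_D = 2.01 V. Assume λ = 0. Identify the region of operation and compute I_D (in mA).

V_GS = V_G − V_S = 3.31 − 0.298 = 3.01 V; V_DS = V_D − V_S = 2.01 − 0.298 = 1.71 V.
V_ov = V_GS − V_TN = 3.01 − 0.56 = 2.45 V.
Since V_DS = 1.71 V < V_ov = 2.45 V, the device is in the triode region.
I_D = k_n [V_ov · V_DS − ½ V_DS²] = 6.7 × [2.45 × 1.71 − 0.5 × 1.71²] = 18.3 mA.

Triode; I_D = 18.3 mA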